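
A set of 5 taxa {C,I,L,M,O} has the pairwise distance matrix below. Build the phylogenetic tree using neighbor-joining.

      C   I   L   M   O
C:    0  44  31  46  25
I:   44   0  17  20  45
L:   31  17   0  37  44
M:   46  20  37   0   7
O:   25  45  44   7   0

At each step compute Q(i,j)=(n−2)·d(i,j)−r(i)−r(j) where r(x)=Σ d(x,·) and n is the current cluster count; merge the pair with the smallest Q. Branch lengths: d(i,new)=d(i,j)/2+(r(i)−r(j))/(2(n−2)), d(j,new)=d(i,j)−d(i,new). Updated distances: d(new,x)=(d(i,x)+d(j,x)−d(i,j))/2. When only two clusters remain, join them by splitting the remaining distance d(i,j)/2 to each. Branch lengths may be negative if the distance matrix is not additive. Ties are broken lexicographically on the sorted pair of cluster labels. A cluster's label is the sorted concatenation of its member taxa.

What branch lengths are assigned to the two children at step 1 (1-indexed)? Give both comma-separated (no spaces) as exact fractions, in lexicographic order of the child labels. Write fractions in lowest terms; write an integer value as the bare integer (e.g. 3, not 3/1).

1. join M+O (d=7, Q=-210) ⇒ MO; edges |M|=5/3, |O|=16/3
  updated: d(C,MO)=32, d(I,MO)=29, d(L,MO)=37
2. join C+MO (d=32, Q=-141) ⇒ CMO; edges |C|=73/4, |MO|=55/4
  updated: d(CMO,I)=41/2, d(CMO,L)=18
3. join CMO+I (d=41/2, Q=-111/2) ⇒ CIMO; edges |CMO|=43/4, |I|=39/4
  updated: d(CIMO,L)=29/4
4. join CIMO+L (d=29/4) ⇒ CILMO; edges |CIMO|=29/8, |L|=29/8
final tree: (((C:73/4,(M:5/3,O:16/3):55/4):43/4,I:39/4):29/8,L:29/8)
total length: 267/4

5/3,16/3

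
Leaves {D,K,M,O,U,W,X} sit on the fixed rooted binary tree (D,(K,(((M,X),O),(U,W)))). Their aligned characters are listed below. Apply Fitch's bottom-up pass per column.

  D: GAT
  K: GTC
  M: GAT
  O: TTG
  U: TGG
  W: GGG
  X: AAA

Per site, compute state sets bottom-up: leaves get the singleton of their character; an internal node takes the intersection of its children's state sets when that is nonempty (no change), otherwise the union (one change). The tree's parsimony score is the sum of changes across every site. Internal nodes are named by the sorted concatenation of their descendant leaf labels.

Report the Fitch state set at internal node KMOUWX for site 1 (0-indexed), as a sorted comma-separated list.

T

[col 0] MX: children M:{G}, X:{A} ∪→ {A,G}; cost 1
[col 0] MOX: children MX:{A,G}, O:{T} ∪→ {A,G,T}; cost 1
[col 0] UW: children U:{T}, W:{G} ∪→ {G,T}; cost 1
[col 0] MOUWX: children MOX:{A,G,T}, UW:{G,T} ∩→ {G,T}; cost 0
[col 0] KMOUWX: children K:{G}, MOUWX:{G,T} ∩→ {G}; cost 0
[col 0] DKMOUWX: children D:{G}, KMOUWX:{G} ∩→ {G}; cost 0
[col 1] MX: children M:{A}, X:{A} ∩→ {A}; cost 0
[col 1] MOX: children MX:{A}, O:{T} ∪→ {A,T}; cost 1
[col 1] UW: children U:{G}, W:{G} ∩→ {G}; cost 0
[col 1] MOUWX: children MOX:{A,T}, UW:{G} ∪→ {A,G,T}; cost 1
[col 1] KMOUWX: children K:{T}, MOUWX:{A,G,T} ∩→ {T}; cost 0
[col 1] DKMOUWX: children D:{A}, KMOUWX:{T} ∪→ {A,T}; cost 1
[col 2] MX: children M:{T}, X:{A} ∪→ {A,T}; cost 1
[col 2] MOX: children MX:{A,T}, O:{G} ∪→ {A,G,T}; cost 1
[col 2] UW: children U:{G}, W:{G} ∩→ {G}; cost 0
[col 2] MOUWX: children MOX:{A,G,T}, UW:{G} ∩→ {G}; cost 0
[col 2] KMOUWX: children K:{C}, MOUWX:{G} ∪→ {C,G}; cost 1
[col 2] DKMOUWX: children D:{T}, KMOUWX:{C,G} ∪→ {C,G,T}; cost 1
per-site changes: [3, 3, 4]; total = 10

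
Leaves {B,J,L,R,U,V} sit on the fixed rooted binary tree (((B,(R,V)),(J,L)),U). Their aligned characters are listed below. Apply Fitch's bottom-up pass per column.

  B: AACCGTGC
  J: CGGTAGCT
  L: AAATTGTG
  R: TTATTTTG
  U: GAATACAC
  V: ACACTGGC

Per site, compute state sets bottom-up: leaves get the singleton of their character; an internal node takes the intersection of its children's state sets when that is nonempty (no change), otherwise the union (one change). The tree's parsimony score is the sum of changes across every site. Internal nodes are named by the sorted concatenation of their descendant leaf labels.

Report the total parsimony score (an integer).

23

RV@0: {T} ∪ {A} = {A,T} (union, +1)
BRV@0: {A} ∩ {A,T} = {A} (intersection, +0)
JL@0: {C} ∪ {A} = {A,C} (union, +1)
BJLRV@0: {A} ∩ {A,C} = {A} (intersection, +0)
BJLRUV@0: {A} ∪ {G} = {A,G} (union, +1)
RV@1: {T} ∪ {C} = {C,T} (union, +1)
BRV@1: {A} ∪ {C,T} = {A,C,T} (union, +1)
JL@1: {G} ∪ {A} = {A,G} (union, +1)
BJLRV@1: {A,C,T} ∩ {A,G} = {A} (intersection, +0)
BJLRUV@1: {A} ∩ {A} = {A} (intersection, +0)
RV@2: {A} ∩ {A} = {A} (intersection, +0)
BRV@2: {C} ∪ {A} = {A,C} (union, +1)
JL@2: {G} ∪ {A} = {A,G} (union, +1)
BJLRV@2: {A,C} ∩ {A,G} = {A} (intersection, +0)
BJLRUV@2: {A} ∩ {A} = {A} (intersection, +0)
RV@3: {T} ∪ {C} = {C,T} (union, +1)
BRV@3: {C} ∩ {C,T} = {C} (intersection, +0)
JL@3: {T} ∩ {T} = {T} (intersection, +0)
BJLRV@3: {C} ∪ {T} = {C,T} (union, +1)
BJLRUV@3: {C,T} ∩ {T} = {T} (intersection, +0)
RV@4: {T} ∩ {T} = {T} (intersection, +0)
BRV@4: {G} ∪ {T} = {G,T} (union, +1)
JL@4: {A} ∪ {T} = {A,T} (union, +1)
BJLRV@4: {G,T} ∩ {A,T} = {T} (intersection, +0)
BJLRUV@4: {T} ∪ {A} = {A,T} (union, +1)
RV@5: {T} ∪ {G} = {G,T} (union, +1)
BRV@5: {T} ∩ {G,T} = {T} (intersection, +0)
JL@5: {G} ∩ {G} = {G} (intersection, +0)
BJLRV@5: {T} ∪ {G} = {G,T} (union, +1)
BJLRUV@5: {G,T} ∪ {C} = {C,G,T} (union, +1)
RV@6: {T} ∪ {G} = {G,T} (union, +1)
BRV@6: {G} ∩ {G,T} = {G} (intersection, +0)
JL@6: {C} ∪ {T} = {C,T} (union, +1)
BJLRV@6: {G} ∪ {C,T} = {C,G,T} (union, +1)
BJLRUV@6: {C,G,T} ∪ {A} = {A,C,G,T} (union, +1)
RV@7: {G} ∪ {C} = {C,G} (union, +1)
BRV@7: {C} ∩ {C,G} = {C} (intersection, +0)
JL@7: {T} ∪ {G} = {G,T} (union, +1)
BJLRV@7: {C} ∪ {G,T} = {C,G,T} (union, +1)
BJLRUV@7: {C,G,T} ∩ {C} = {C} (intersection, +0)
per-site changes: [3, 3, 2, 2, 3, 3, 4, 3]; total = 23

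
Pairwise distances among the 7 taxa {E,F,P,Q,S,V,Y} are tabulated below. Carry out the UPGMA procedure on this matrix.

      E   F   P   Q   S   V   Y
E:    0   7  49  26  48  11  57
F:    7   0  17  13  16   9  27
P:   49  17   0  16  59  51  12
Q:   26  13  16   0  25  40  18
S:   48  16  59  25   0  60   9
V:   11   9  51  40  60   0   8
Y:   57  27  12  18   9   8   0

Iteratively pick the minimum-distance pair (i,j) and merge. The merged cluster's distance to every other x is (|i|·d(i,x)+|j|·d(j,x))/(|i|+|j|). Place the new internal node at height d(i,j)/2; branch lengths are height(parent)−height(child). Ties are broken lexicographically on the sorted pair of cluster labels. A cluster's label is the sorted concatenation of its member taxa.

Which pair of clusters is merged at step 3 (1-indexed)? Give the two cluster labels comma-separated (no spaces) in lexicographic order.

step 1: merge (E,F) at d=7; branch lengths E→7/2, F→7/2; new cluster EF
  updated: d(EF,P)=33, d(EF,Q)=39/2, d(EF,S)=32, d(EF,V)=10, d(EF,Y)=42
step 2: merge (V,Y) at d=8; branch lengths V→4, Y→4; new cluster VY
  updated: d(EF,VY)=26, d(P,VY)=63/2, d(Q,VY)=29, d(S,VY)=69/2
step 3: merge (P,Q) at d=16; branch lengths P→8, Q→8; new cluster PQ
  updated: d(EF,PQ)=105/4, d(PQ,S)=42, d(PQ,VY)=121/4
step 4: merge (EF,VY) at d=26; branch lengths EF→19/2, VY→9; new cluster EFVY
  updated: d(EFVY,PQ)=113/4, d(EFVY,S)=133/4
step 5: merge (EFVY,PQ) at d=113/4; branch lengths EFVY→9/8, PQ→49/8; new cluster EFPQVY
  updated: d(EFPQVY,S)=217/6
step 6: merge (EFPQVY,S) at d=217/6; branch lengths EFPQVY→95/24, S→217/12; new cluster EFPQSVY
final tree: ((((E:7/2,F:7/2):19/2,(V:4,Y:4):9):9/8,(P:8,Q:8):49/8):95/24,S:217/12)
total length: 1891/24

P,Q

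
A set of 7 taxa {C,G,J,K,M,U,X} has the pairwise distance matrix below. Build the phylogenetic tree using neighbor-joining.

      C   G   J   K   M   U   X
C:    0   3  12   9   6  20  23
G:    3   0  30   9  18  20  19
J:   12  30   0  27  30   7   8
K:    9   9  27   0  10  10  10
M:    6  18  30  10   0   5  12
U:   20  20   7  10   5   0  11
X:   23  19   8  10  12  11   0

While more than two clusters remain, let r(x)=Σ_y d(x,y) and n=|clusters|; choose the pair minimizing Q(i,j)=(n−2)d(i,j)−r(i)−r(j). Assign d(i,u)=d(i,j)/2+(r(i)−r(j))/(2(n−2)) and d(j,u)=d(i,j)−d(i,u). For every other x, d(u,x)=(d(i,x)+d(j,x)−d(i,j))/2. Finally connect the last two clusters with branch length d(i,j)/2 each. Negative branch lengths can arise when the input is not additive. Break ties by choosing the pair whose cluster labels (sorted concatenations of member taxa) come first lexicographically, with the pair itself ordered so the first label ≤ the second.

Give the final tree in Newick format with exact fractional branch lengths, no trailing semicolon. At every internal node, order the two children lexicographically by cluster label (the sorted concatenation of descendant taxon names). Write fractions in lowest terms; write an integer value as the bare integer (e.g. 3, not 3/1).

step 1: merge (C,G) at d=3, Q=-157; branch lengths C→-11/10, G→41/10; new cluster CG
  updated: d(CG,J)=39/2, d(CG,K)=15/2, d(CG,M)=21/2, d(CG,U)=37/2, d(CG,X)=39/2
step 2: merge (J,X) at d=8, Q=-120; branch lengths J→63/8, X→1/8; new cluster JX
  updated: d(CG,JX)=31/2, d(JX,K)=29/2, d(JX,M)=17, d(JX,U)=5
step 3: merge (JX,U) at d=5, Q=-151/2; branch lengths JX→19/4, U→1/4; new cluster JUX
  updated: d(CG,JUX)=29/2, d(JUX,K)=39/4, d(JUX,M)=17/2
step 4: merge (CG,K) at d=15/2, Q=-179/4; branch lengths CG→81/16, K→39/16; new cluster CGK
  updated: d(CGK,JUX)=67/8, d(CGK,M)=13/2
step 5: merge (CGK,JUX) at d=67/8, Q=-187/8; branch lengths CGK→51/16, JUX→83/16; new cluster CGJKUX
  updated: d(CGJKUX,M)=53/16
step 6: merge (CGJKUX,M) at d=53/16; branch lengths CGJKUX→53/32, M→53/32; new cluster CGJKMUX
final tree: ((((C:-11/10,G:41/10):81/16,K:39/16):51/16,((J:63/8,X:1/8):19/4,U:1/4):83/16):53/32,M:53/32)
total length: 563/16

((((C:-11/10,G:41/10):81/16,K:39/16):51/16,((J:63/8,X:1/8):19/4,U:1/4):83/16):53/32,M:53/32)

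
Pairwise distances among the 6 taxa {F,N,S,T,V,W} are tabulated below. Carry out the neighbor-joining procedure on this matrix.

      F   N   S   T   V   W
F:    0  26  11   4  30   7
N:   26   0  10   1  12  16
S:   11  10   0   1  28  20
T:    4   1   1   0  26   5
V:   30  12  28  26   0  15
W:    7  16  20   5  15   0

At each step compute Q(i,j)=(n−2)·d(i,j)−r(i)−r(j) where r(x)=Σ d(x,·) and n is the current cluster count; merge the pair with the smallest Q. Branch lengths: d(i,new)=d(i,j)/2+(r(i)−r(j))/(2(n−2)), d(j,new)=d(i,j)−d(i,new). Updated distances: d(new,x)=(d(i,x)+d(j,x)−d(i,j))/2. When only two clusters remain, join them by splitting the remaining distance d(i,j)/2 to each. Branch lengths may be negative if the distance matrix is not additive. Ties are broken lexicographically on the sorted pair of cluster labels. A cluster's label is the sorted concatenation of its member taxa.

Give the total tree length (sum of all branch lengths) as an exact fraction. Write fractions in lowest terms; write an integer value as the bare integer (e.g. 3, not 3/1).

step 1: merge (N,V) at d=12, Q=-128; branch lengths N→1/4, V→47/4; new cluster NV
  updated: d(F,NV)=22, d(NV,S)=13, d(NV,T)=15/2, d(NV,W)=19/2
step 2: merge (NV,W) at d=19/2, Q=-65; branch lengths NV→13/2, W→3; new cluster NVW
  updated: d(F,NVW)=39/4, d(NVW,S)=47/4, d(NVW,T)=3/2
step 3: merge (F,NVW) at d=39/4, Q=-113/4; branch lengths F→85/16, NVW→71/16; new cluster FNVW
  updated: d(FNVW,S)=13/2, d(FNVW,T)=-17/8
step 4: merge (FNVW,S) at d=13/2, Q=-43/8; branch lengths FNVW→27/16, S→77/16; new cluster FNSVW
  updated: d(FNSVW,T)=-61/16
step 5: merge (FNSVW,T) at d=-61/16; branch lengths FNSVW→-61/32, T→-61/32; new cluster FNSTVW
final tree: (((F:85/16,((N:1/4,V:47/4):13/2,W:3):71/16):27/16,S:77/16):-61/32,T:-61/32)
total length: 543/16

543/16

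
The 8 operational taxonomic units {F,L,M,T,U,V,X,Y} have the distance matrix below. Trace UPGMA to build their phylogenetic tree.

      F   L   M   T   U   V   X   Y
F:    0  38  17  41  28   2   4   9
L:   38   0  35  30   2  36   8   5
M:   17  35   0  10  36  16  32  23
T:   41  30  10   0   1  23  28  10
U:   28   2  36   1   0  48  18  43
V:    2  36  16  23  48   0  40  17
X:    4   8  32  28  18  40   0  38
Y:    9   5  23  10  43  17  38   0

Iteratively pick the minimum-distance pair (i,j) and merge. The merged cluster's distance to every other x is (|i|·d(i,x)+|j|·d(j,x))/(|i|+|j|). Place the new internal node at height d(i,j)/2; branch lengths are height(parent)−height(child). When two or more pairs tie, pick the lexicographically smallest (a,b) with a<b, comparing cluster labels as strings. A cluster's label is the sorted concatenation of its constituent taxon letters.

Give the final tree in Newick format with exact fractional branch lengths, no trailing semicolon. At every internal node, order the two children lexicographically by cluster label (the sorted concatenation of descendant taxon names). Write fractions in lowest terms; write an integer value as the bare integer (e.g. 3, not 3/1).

(((F:1,V:1):29/4,M:33/4):23/4,(((L:5/2,Y:5/2):65/8,(T:1/2,U:1/2):81/8):7/8,X:23/2):5/2)

step 1: merge (T,U) at d=1; branch lengths T→1/2, U→1/2; new cluster TU
  updated: d(F,TU)=69/2, d(L,TU)=16, d(M,TU)=23, d(TU,V)=71/2, d(TU,X)=23, d(TU,Y)=53/2
step 2: merge (F,V) at d=2; branch lengths F→1, V→1; new cluster FV
  updated: d(FV,L)=37, d(FV,M)=33/2, d(FV,TU)=35, d(FV,X)=22, d(FV,Y)=13
step 3: merge (L,Y) at d=5; branch lengths L→5/2, Y→5/2; new cluster LY
  updated: d(FV,LY)=25, d(LY,M)=29, d(LY,TU)=85/4, d(LY,X)=23
step 4: merge (FV,M) at d=33/2; branch lengths FV→29/4, M→33/4; new cluster FMV
  updated: d(FMV,LY)=79/3, d(FMV,TU)=31, d(FMV,X)=76/3
step 5: merge (LY,TU) at d=85/4; branch lengths LY→65/8, TU→81/8; new cluster LTUY
  updated: d(FMV,LTUY)=86/3, d(LTUY,X)=23
step 6: merge (LTUY,X) at d=23; branch lengths LTUY→7/8, X→23/2; new cluster LTUXY
  updated: d(FMV,LTUXY)=28
step 7: merge (FMV,LTUXY) at d=28; branch lengths FMV→23/4, LTUXY→5/2; new cluster FLMTUVXY
final tree: (((F:1,V:1):29/4,M:33/4):23/4,(((L:5/2,Y:5/2):65/8,(T:1/2,U:1/2):81/8):7/8,X:23/2):5/2)
total length: 499/8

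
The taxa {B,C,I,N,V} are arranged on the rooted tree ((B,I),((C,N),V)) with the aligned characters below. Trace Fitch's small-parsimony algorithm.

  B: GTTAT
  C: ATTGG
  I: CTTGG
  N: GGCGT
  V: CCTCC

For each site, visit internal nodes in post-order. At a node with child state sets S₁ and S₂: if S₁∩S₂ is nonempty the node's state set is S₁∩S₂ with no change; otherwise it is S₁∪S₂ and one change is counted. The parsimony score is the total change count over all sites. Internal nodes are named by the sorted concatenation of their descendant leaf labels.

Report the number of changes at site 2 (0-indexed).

1

[col 0] BI: children B:{G}, I:{C} ∪→ {C,G}; cost 1
[col 0] CN: children C:{A}, N:{G} ∪→ {A,G}; cost 1
[col 0] CNV: children CN:{A,G}, V:{C} ∪→ {A,C,G}; cost 1
[col 0] BCINV: children BI:{C,G}, CNV:{A,C,G} ∩→ {C,G}; cost 0
[col 1] BI: children B:{T}, I:{T} ∩→ {T}; cost 0
[col 1] CN: children C:{T}, N:{G} ∪→ {G,T}; cost 1
[col 1] CNV: children CN:{G,T}, V:{C} ∪→ {C,G,T}; cost 1
[col 1] BCINV: children BI:{T}, CNV:{C,G,T} ∩→ {T}; cost 0
[col 2] BI: children B:{T}, I:{T} ∩→ {T}; cost 0
[col 2] CN: children C:{T}, N:{C} ∪→ {C,T}; cost 1
[col 2] CNV: children CN:{C,T}, V:{T} ∩→ {T}; cost 0
[col 2] BCINV: children BI:{T}, CNV:{T} ∩→ {T}; cost 0
[col 3] BI: children B:{A}, I:{G} ∪→ {A,G}; cost 1
[col 3] CN: children C:{G}, N:{G} ∩→ {G}; cost 0
[col 3] CNV: children CN:{G}, V:{C} ∪→ {C,G}; cost 1
[col 3] BCINV: children BI:{A,G}, CNV:{C,G} ∩→ {G}; cost 0
[col 4] BI: children B:{T}, I:{G} ∪→ {G,T}; cost 1
[col 4] CN: children C:{G}, N:{T} ∪→ {G,T}; cost 1
[col 4] CNV: children CN:{G,T}, V:{C} ∪→ {C,G,T}; cost 1
[col 4] BCINV: children BI:{G,T}, CNV:{C,G,T} ∩→ {G,T}; cost 0
per-site changes: [3, 2, 1, 2, 3]; total = 11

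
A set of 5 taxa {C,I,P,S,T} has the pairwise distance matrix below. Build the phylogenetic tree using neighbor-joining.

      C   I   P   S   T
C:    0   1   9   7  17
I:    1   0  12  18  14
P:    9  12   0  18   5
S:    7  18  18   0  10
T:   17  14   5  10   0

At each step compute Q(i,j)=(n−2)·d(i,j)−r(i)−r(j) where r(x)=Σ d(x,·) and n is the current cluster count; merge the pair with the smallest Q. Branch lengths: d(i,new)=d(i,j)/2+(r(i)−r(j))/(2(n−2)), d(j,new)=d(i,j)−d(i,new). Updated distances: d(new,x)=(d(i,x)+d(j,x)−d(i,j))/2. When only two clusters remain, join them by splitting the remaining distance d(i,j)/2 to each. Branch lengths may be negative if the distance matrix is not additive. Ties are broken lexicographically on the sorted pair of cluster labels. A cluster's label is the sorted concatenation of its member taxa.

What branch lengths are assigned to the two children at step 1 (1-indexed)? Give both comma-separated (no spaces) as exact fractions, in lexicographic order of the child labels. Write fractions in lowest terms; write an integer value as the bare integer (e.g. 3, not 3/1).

iteration 1: select C,I (d=1, Q=-76); attach at lengths (-4/3, 7/3); label the merged cluster CI
  updated: d(CI,P)=10, d(CI,S)=12, d(CI,T)=15
iteration 2: select CI,S (d=12, Q=-53); attach at lengths (21/4, 27/4); label the merged cluster CIS
  updated: d(CIS,P)=8, d(CIS,T)=13/2
iteration 3: select CIS,P (d=8, Q=-39/2); attach at lengths (19/4, 13/4); label the merged cluster CIPS
  updated: d(CIPS,T)=7/4
iteration 4: select CIPS,T (d=7/4); attach at lengths (7/8, 7/8); label the merged cluster CIPST
final tree: ((((C:-4/3,I:7/3):21/4,S:27/4):19/4,P:13/4):7/8,T:7/8)
total length: 91/4

-4/3,7/3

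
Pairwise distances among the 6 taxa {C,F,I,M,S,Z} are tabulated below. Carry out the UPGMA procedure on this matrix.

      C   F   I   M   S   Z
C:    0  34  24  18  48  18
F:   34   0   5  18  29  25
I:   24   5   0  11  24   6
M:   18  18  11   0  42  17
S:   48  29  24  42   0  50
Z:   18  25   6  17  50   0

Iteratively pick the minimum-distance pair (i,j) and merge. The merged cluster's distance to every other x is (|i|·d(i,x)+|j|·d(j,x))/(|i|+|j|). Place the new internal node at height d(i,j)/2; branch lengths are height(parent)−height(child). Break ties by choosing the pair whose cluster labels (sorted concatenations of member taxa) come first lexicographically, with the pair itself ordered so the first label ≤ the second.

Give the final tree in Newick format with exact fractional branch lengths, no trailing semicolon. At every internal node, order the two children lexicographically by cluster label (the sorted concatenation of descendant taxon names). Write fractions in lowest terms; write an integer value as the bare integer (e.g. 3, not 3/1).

((C:47/4,(((F:5/2,I:5/2):19/4,M:29/4):3/4,Z:8):15/4):151/20,S:193/10)

1. join F+I (d=5) ⇒ FI; edges |F|=5/2, |I|=5/2
  updated: d(C,FI)=29, d(FI,M)=29/2, d(FI,S)=53/2, d(FI,Z)=31/2
2. join FI+M (d=29/2) ⇒ FIM; edges |FI|=19/4, |M|=29/4
  updated: d(C,FIM)=76/3, d(FIM,S)=95/3, d(FIM,Z)=16
3. join FIM+Z (d=16) ⇒ FIMZ; edges |FIM|=3/4, |Z|=8
  updated: d(C,FIMZ)=47/2, d(FIMZ,S)=145/4
4. join C+FIMZ (d=47/2) ⇒ CFIMZ; edges |C|=47/4, |FIMZ|=15/4
  updated: d(CFIMZ,S)=193/5
5. join CFIMZ+S (d=193/5) ⇒ CFIMSZ; edges |CFIMZ|=151/20, |S|=193/10
final tree: ((C:47/4,(((F:5/2,I:5/2):19/4,M:29/4):3/4,Z:8):15/4):151/20,S:193/10)
total length: 681/10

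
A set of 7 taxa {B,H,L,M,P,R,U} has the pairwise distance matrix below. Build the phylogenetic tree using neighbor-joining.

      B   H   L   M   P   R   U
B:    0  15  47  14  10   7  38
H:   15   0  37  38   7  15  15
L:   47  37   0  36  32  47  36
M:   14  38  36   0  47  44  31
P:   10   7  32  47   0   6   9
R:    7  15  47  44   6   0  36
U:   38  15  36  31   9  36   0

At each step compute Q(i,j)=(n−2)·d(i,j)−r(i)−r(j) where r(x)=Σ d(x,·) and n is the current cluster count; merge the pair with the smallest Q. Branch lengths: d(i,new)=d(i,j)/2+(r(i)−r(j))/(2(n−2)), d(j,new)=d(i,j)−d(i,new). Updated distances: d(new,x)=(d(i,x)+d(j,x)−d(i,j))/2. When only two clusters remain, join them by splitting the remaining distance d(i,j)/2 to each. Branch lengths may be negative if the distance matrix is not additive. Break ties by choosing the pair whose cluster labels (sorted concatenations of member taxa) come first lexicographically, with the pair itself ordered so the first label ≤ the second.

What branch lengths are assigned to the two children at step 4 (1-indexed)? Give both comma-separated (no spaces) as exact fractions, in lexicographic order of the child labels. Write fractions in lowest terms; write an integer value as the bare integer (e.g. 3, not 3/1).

15/4,43/4

1. join B+M (d=14, Q=-271) ⇒ BM; edges |B|=-9/10, |M|=149/10
  updated: d(BM,H)=39/2, d(BM,L)=69/2, d(BM,P)=43/2, d(BM,R)=37/2, d(BM,U)=55/2
2. join P+R (d=6, Q=-174) ⇒ PR; edges |P|=-23/8, |R|=71/8
  updated: d(BM,PR)=17, d(H,PR)=8, d(L,PR)=73/2, d(PR,U)=39/2
3. join BM+L (d=69/2, Q=-139) ⇒ BLM; edges |BM|=29/3, |L|=149/6
  updated: d(BLM,H)=11, d(BLM,PR)=19/2, d(BLM,U)=29/2
4. join BLM+U (d=29/2, Q=-55) ⇒ BLMU; edges |BLM|=15/4, |U|=43/4
  updated: d(BLMU,H)=23/4, d(BLMU,PR)=29/4
5. join BLMU+H (d=23/4, Q=-21) ⇒ BHLMU; edges |BLMU|=5/2, |H|=13/4
  updated: d(BHLMU,PR)=19/4
6. join BHLMU+PR (d=19/4) ⇒ BHLMPRU; edges |BHLMU|=19/8, |PR|=19/8
final tree: (((((B:-9/10,M:149/10):29/3,L:149/6):15/4,U:43/4):5/2,H:13/4):19/8,(P:-23/8,R:71/8):19/8)
total length: 159/2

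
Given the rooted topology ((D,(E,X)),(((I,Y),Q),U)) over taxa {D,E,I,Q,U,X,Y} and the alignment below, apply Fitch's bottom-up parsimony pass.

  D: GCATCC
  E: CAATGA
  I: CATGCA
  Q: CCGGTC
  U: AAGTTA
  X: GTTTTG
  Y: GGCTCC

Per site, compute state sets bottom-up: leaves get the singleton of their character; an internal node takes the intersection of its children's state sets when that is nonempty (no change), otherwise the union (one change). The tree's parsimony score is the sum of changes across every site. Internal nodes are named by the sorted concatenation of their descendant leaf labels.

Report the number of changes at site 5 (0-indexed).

4

site 0, node EX: E={C} ∪ X={G} → {C,G} (+1)
site 0, node DEX: D={G} ∩ EX={C,G} → {G} (+0)
site 0, node IY: I={C} ∪ Y={G} → {C,G} (+1)
site 0, node IQY: IY={C,G} ∩ Q={C} → {C} (+0)
site 0, node IQUY: IQY={C} ∪ U={A} → {A,C} (+1)
site 0, node DEIQUXY: DEX={G} ∪ IQUY={A,C} → {A,C,G} (+1)
site 1, node EX: E={A} ∪ X={T} → {A,T} (+1)
site 1, node DEX: D={C} ∪ EX={A,T} → {A,C,T} (+1)
site 1, node IY: I={A} ∪ Y={G} → {A,G} (+1)
site 1, node IQY: IY={A,G} ∪ Q={C} → {A,C,G} (+1)
site 1, node IQUY: IQY={A,C,G} ∩ U={A} → {A} (+0)
site 1, node DEIQUXY: DEX={A,C,T} ∩ IQUY={A} → {A} (+0)
site 2, node EX: E={A} ∪ X={T} → {A,T} (+1)
site 2, node DEX: D={A} ∩ EX={A,T} → {A} (+0)
site 2, node IY: I={T} ∪ Y={C} → {C,T} (+1)
site 2, node IQY: IY={C,T} ∪ Q={G} → {C,G,T} (+1)
site 2, node IQUY: IQY={C,G,T} ∩ U={G} → {G} (+0)
site 2, node DEIQUXY: DEX={A} ∪ IQUY={G} → {A,G} (+1)
site 3, node EX: E={T} ∩ X={T} → {T} (+0)
site 3, node DEX: D={T} ∩ EX={T} → {T} (+0)
site 3, node IY: I={G} ∪ Y={T} → {G,T} (+1)
site 3, node IQY: IY={G,T} ∩ Q={G} → {G} (+0)
site 3, node IQUY: IQY={G} ∪ U={T} → {G,T} (+1)
site 3, node DEIQUXY: DEX={T} ∩ IQUY={G,T} → {T} (+0)
site 4, node EX: E={G} ∪ X={T} → {G,T} (+1)
site 4, node DEX: D={C} ∪ EX={G,T} → {C,G,T} (+1)
site 4, node IY: I={C} ∩ Y={C} → {C} (+0)
site 4, node IQY: IY={C} ∪ Q={T} → {C,T} (+1)
site 4, node IQUY: IQY={C,T} ∩ U={T} → {T} (+0)
site 4, node DEIQUXY: DEX={C,G,T} ∩ IQUY={T} → {T} (+0)
site 5, node EX: E={A} ∪ X={G} → {A,G} (+1)
site 5, node DEX: D={C} ∪ EX={A,G} → {A,C,G} (+1)
site 5, node IY: I={A} ∪ Y={C} → {A,C} (+1)
site 5, node IQY: IY={A,C} ∩ Q={C} → {C} (+0)
site 5, node IQUY: IQY={C} ∪ U={A} → {A,C} (+1)
site 5, node DEIQUXY: DEX={A,C,G} ∩ IQUY={A,C} → {A,C} (+0)
per-site changes: [4, 4, 4, 2, 3, 4]; total = 21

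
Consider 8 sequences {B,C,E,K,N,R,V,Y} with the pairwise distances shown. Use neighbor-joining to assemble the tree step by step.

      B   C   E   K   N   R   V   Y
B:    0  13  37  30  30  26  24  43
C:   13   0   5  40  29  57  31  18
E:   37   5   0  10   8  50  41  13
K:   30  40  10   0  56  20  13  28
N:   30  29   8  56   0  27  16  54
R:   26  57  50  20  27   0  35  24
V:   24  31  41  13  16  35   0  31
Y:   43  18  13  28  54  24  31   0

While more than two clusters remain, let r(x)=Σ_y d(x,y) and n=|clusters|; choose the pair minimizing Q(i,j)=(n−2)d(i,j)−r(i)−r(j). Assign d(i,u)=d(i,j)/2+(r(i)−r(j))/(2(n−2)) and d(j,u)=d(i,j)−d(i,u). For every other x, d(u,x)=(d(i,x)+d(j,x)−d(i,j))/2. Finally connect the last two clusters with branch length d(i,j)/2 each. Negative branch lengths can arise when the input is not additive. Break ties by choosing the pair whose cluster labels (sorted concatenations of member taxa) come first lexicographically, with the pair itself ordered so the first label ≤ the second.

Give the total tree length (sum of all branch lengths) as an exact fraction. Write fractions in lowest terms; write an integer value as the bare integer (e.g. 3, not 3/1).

1. join E+N (d=8, Q=-336) ⇒ EN; edges |E|=-2/3, |N|=26/3
  updated: d(B,EN)=59/2, d(C,EN)=13, d(EN,K)=29, d(EN,R)=69/2, d(EN,V)=49/2, d(EN,Y)=59/2
2. join B+C (d=13, Q=-545/2) ⇒ BC; edges |B|=117/20, |C|=143/20
  updated: d(BC,EN)=59/4, d(BC,K)=57/2, d(BC,R)=35, d(BC,V)=21, d(BC,Y)=24
3. join BC+EN (d=59/4, Q=-393/2) ⇒ BCEN; edges |BC|=25/4, |EN|=17/2
  updated: d(BCEN,K)=171/8, d(BCEN,R)=219/8, d(BCEN,V)=123/8, d(BCEN,Y)=155/8
4. join K+V (d=13, Q=-551/4) ⇒ KV; edges |K|=9/2, |V|=17/2
  updated: d(BCEN,KV)=95/8, d(KV,R)=21, d(KV,Y)=23
5. join BCEN+KV (d=95/8, Q=-363/4) ⇒ BCEKNV; edges |BCEN|=53/8, |KV|=21/4
  updated: d(BCEKNV,R)=73/4, d(BCEKNV,Y)=61/4
6. join BCEKNV+R (d=73/4, Q=-115/2) ⇒ BCEKNRV; edges |BCEKNV|=19/4, |R|=27/2
  updated: d(BCEKNRV,Y)=21/2
7. join BCEKNRV+Y (d=21/2) ⇒ BCEKNRVY; edges |BCEKNRV|=21/4, |Y|=21/4
final tree: (((((B:117/20,C:143/20):25/4,(E:-2/3,N:26/3):17/2):53/8,(K:9/2,V:17/2):21/4):19/4,R:27/2):21/4,Y:21/4)
total length: 715/8

715/8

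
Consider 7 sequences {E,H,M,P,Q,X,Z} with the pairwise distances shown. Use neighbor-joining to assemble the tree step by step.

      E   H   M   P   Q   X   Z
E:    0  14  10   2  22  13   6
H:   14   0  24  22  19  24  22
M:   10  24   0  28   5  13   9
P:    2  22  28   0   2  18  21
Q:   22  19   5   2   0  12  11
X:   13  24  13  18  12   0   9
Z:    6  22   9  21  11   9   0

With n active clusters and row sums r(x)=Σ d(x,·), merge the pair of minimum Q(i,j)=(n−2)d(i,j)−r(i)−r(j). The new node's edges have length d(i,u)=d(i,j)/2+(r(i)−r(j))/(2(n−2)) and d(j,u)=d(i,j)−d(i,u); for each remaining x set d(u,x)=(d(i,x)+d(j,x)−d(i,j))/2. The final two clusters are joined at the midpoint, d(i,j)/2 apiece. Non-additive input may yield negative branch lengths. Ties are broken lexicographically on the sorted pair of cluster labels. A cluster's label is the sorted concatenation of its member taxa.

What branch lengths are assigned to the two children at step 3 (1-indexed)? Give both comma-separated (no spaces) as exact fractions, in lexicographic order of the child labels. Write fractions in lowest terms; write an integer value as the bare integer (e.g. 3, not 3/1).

35/24,163/24

step 1: merge (P,Q) at d=2, Q=-154; branch lengths P→16/5, Q→-6/5; new cluster PQ
  updated: d(E,PQ)=11, d(H,PQ)=39/2, d(M,PQ)=31/2, d(PQ,X)=14, d(PQ,Z)=15
step 2: merge (E,H) at d=14, Q=-203/2; branch lengths E→13/16, H→211/16; new cluster EH
  updated: d(EH,M)=10, d(EH,PQ)=33/4, d(EH,X)=23/2, d(EH,Z)=7
step 3: merge (EH,PQ) at d=33/4, Q=-259/4; branch lengths EH→35/24, PQ→163/24; new cluster EHPQ
  updated: d(EHPQ,M)=69/8, d(EHPQ,X)=69/8, d(EHPQ,Z)=55/8
step 4: merge (EHPQ,M) at d=69/8, Q=-75/2; branch lengths EHPQ→43/16, M→95/16; new cluster EHMPQ
  updated: d(EHMPQ,X)=13/2, d(EHMPQ,Z)=29/8
step 5: merge (EHMPQ,X) at d=13/2, Q=-153/8; branch lengths EHMPQ→9/16, X→95/16; new cluster EHMPQX
  updated: d(EHMPQX,Z)=49/16
step 6: merge (EHMPQX,Z) at d=49/16; branch lengths EHMPQX→49/32, Z→49/32; new cluster EHMPQXZ
final tree: (((((E:13/16,H:211/16):35/24,(P:16/5,Q:-6/5):163/24):43/16,M:95/16):9/16,X:95/16):49/32,Z:49/32)
total length: 679/16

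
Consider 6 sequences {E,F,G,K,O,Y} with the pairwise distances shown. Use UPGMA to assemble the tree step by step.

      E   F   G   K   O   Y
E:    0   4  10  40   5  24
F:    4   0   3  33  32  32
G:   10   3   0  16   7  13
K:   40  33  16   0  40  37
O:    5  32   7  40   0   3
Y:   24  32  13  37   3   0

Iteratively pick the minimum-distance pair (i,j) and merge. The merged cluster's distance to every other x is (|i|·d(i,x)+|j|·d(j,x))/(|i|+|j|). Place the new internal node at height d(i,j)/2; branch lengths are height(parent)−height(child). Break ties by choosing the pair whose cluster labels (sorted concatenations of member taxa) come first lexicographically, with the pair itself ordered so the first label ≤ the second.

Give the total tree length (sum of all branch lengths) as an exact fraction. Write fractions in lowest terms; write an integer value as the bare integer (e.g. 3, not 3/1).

step 1: merge (F,G) at d=3; branch lengths F→3/2, G→3/2; new cluster FG
  updated: d(E,FG)=7, d(FG,K)=49/2, d(FG,O)=39/2, d(FG,Y)=45/2
step 2: merge (O,Y) at d=3; branch lengths O→3/2, Y→3/2; new cluster OY
  updated: d(E,OY)=29/2, d(FG,OY)=21, d(K,OY)=77/2
step 3: merge (E,FG) at d=7; branch lengths E→7/2, FG→2; new cluster EFG
  updated: d(EFG,K)=89/3, d(EFG,OY)=113/6
step 4: merge (EFG,OY) at d=113/6; branch lengths EFG→71/12, OY→95/12; new cluster EFGOY
  updated: d(EFGOY,K)=166/5
step 5: merge (EFGOY,K) at d=166/5; branch lengths EFGOY→431/60, K→83/5; new cluster EFGKOY
final tree: (((E:7/2,(F:3/2,G:3/2):2):71/12,(O:3/2,Y:3/2):95/12):431/60,K:83/5)
total length: 2947/60

2947/60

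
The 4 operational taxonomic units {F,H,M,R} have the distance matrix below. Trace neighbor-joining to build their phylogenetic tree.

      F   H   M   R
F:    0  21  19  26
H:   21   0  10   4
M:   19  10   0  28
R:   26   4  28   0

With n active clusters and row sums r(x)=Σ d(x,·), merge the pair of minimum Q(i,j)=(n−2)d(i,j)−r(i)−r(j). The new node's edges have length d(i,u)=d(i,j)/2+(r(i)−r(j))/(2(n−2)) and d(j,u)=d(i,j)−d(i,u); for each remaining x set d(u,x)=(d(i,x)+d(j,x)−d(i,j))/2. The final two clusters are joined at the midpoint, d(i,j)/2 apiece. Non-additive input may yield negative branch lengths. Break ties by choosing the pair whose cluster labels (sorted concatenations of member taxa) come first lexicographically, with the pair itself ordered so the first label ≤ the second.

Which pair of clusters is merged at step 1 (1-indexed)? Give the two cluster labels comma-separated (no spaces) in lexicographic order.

iteration 1: select F,M (d=19, Q=-85); attach at lengths (47/4, 29/4); label the merged cluster FM
  updated: d(FM,H)=6, d(FM,R)=35/2
iteration 2: select FM,H (d=6, Q=-55/2); attach at lengths (39/4, -15/4); label the merged cluster FHM
  updated: d(FHM,R)=31/4
iteration 3: select FHM,R (d=31/4); attach at lengths (31/8, 31/8); label the merged cluster FHMR
final tree: (((F:47/4,M:29/4):39/4,H:-15/4):31/8,R:31/8)
total length: 131/4

F,M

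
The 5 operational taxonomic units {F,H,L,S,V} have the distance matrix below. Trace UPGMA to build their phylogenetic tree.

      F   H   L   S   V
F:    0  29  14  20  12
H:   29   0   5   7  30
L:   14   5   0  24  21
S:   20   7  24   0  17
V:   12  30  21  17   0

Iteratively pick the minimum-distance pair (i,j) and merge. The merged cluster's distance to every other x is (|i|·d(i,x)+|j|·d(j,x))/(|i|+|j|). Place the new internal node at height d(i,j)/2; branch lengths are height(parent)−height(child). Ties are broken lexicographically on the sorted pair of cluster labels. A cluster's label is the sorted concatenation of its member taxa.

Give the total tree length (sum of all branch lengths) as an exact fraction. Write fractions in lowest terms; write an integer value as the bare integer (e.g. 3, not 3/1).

457/12

1. join H+L (d=5) ⇒ HL; edges |H|=5/2, |L|=5/2
  updated: d(F,HL)=43/2, d(HL,S)=31/2, d(HL,V)=51/2
2. join F+V (d=12) ⇒ FV; edges |F|=6, |V|=6
  updated: d(FV,HL)=47/2, d(FV,S)=37/2
3. join HL+S (d=31/2) ⇒ HLS; edges |HL|=21/4, |S|=31/4
  updated: d(FV,HLS)=131/6
4. join FV+HLS (d=131/6) ⇒ FHLSV; edges |FV|=59/12, |HLS|=19/6
final tree: ((F:6,V:6):59/12,((H:5/2,L:5/2):21/4,S:31/4):19/6)
total length: 457/12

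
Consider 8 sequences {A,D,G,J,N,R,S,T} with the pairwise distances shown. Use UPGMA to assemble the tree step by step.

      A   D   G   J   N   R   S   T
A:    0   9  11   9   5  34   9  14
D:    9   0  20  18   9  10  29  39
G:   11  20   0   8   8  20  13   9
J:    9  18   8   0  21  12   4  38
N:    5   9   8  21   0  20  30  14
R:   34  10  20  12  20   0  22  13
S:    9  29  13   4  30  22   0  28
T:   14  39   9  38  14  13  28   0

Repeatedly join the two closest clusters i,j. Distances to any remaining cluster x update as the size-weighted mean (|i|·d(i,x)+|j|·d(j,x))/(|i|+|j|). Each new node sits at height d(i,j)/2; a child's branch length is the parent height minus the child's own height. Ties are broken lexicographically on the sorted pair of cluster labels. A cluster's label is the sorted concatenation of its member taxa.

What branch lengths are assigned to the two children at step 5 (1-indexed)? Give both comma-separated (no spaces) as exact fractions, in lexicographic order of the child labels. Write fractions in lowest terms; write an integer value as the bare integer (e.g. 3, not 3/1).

15/4,33/4

step 1: merge (J,S) at d=4; branch lengths J→2, S→2; new cluster JS
  updated: d(A,JS)=9, d(D,JS)=47/2, d(G,JS)=21/2, d(JS,N)=51/2, d(JS,R)=17, d(JS,T)=33
step 2: merge (A,N) at d=5; branch lengths A→5/2, N→5/2; new cluster AN
  updated: d(AN,D)=9, d(AN,G)=19/2, d(AN,JS)=69/4, d(AN,R)=27, d(AN,T)=14
step 3: merge (AN,D) at d=9; branch lengths AN→2, D→9/2; new cluster ADN
  updated: d(ADN,G)=13, d(ADN,JS)=58/3, d(ADN,R)=64/3, d(ADN,T)=67/3
step 4: merge (G,T) at d=9; branch lengths G→9/2, T→9/2; new cluster GT
  updated: d(ADN,GT)=53/3, d(GT,JS)=87/4, d(GT,R)=33/2
step 5: merge (GT,R) at d=33/2; branch lengths GT→15/4, R→33/4; new cluster GRT
  updated: d(ADN,GRT)=170/9, d(GRT,JS)=121/6
step 6: merge (ADN,GRT) at d=170/9; branch lengths ADN→89/18, GRT→43/36; new cluster ADGNRT
  updated: d(ADGNRT,JS)=79/4
step 7: merge (ADGNRT,JS) at d=79/4; branch lengths ADGNRT→31/72, JS→63/8; new cluster ADGJNRST
final tree: ((((A:5/2,N:5/2):2,D:9/2):89/18,((G:9/2,T:9/2):15/4,R:33/4):43/36):31/72,(J:2,S:2):63/8)
total length: 917/18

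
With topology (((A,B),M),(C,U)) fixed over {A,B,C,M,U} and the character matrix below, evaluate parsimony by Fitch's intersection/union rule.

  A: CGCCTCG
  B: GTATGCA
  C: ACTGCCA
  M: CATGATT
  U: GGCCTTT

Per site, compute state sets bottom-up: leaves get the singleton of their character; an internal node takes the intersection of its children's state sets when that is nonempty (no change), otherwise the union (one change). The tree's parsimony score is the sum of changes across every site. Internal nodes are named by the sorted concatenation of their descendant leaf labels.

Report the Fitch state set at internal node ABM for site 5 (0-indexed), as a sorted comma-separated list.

site 0, node AB: A={C} ∪ B={G} → {C,G} (+1)
site 0, node ABM: AB={C,G} ∩ M={C} → {C} (+0)
site 0, node CU: C={A} ∪ U={G} → {A,G} (+1)
site 0, node ABCMU: ABM={C} ∪ CU={A,G} → {A,C,G} (+1)
site 1, node AB: A={G} ∪ B={T} → {G,T} (+1)
site 1, node ABM: AB={G,T} ∪ M={A} → {A,G,T} (+1)
site 1, node CU: C={C} ∪ U={G} → {C,G} (+1)
site 1, node ABCMU: ABM={A,G,T} ∩ CU={C,G} → {G} (+0)
site 2, node AB: A={C} ∪ B={A} → {A,C} (+1)
site 2, node ABM: AB={A,C} ∪ M={T} → {A,C,T} (+1)
site 2, node CU: C={T} ∪ U={C} → {C,T} (+1)
site 2, node ABCMU: ABM={A,C,T} ∩ CU={C,T} → {C,T} (+0)
site 3, node AB: A={C} ∪ B={T} → {C,T} (+1)
site 3, node ABM: AB={C,T} ∪ M={G} → {C,G,T} (+1)
site 3, node CU: C={G} ∪ U={C} → {C,G} (+1)
site 3, node ABCMU: ABM={C,G,T} ∩ CU={C,G} → {C,G} (+0)
site 4, node AB: A={T} ∪ B={G} → {G,T} (+1)
site 4, node ABM: AB={G,T} ∪ M={A} → {A,G,T} (+1)
site 4, node CU: C={C} ∪ U={T} → {C,T} (+1)
site 4, node ABCMU: ABM={A,G,T} ∩ CU={C,T} → {T} (+0)
site 5, node AB: A={C} ∩ B={C} → {C} (+0)
site 5, node ABM: AB={C} ∪ M={T} → {C,T} (+1)
site 5, node CU: C={C} ∪ U={T} → {C,T} (+1)
site 5, node ABCMU: ABM={C,T} ∩ CU={C,T} → {C,T} (+0)
site 6, node AB: A={G} ∪ B={A} → {A,G} (+1)
site 6, node ABM: AB={A,G} ∪ M={T} → {A,G,T} (+1)
site 6, node CU: C={A} ∪ U={T} → {A,T} (+1)
site 6, node ABCMU: ABM={A,G,T} ∩ CU={A,T} → {A,T} (+0)
per-site changes: [3, 3, 3, 3, 3, 2, 3]; total = 20

C,T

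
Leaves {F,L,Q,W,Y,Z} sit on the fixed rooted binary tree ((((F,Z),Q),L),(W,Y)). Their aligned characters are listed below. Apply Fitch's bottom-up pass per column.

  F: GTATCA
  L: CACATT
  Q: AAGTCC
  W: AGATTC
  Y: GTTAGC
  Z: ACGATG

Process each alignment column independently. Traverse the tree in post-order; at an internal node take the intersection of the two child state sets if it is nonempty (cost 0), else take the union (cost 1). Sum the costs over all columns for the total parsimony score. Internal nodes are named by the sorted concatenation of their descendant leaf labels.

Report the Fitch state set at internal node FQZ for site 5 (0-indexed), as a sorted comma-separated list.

FZ@0: {G} ∪ {A} = {A,G} (union, +1)
FQZ@0: {A,G} ∩ {A} = {A} (intersection, +0)
FLQZ@0: {A} ∪ {C} = {A,C} (union, +1)
WY@0: {A} ∪ {G} = {A,G} (union, +1)
FLQWYZ@0: {A,C} ∩ {A,G} = {A} (intersection, +0)
FZ@1: {T} ∪ {C} = {C,T} (union, +1)
FQZ@1: {C,T} ∪ {A} = {A,C,T} (union, +1)
FLQZ@1: {A,C,T} ∩ {A} = {A} (intersection, +0)
WY@1: {G} ∪ {T} = {G,T} (union, +1)
FLQWYZ@1: {A} ∪ {G,T} = {A,G,T} (union, +1)
FZ@2: {A} ∪ {G} = {A,G} (union, +1)
FQZ@2: {A,G} ∩ {G} = {G} (intersection, +0)
FLQZ@2: {G} ∪ {C} = {C,G} (union, +1)
WY@2: {A} ∪ {T} = {A,T} (union, +1)
FLQWYZ@2: {C,G} ∪ {A,T} = {A,C,G,T} (union, +1)
FZ@3: {T} ∪ {A} = {A,T} (union, +1)
FQZ@3: {A,T} ∩ {T} = {T} (intersection, +0)
FLQZ@3: {T} ∪ {A} = {A,T} (union, +1)
WY@3: {T} ∪ {A} = {A,T} (union, +1)
FLQWYZ@3: {A,T} ∩ {A,T} = {A,T} (intersection, +0)
FZ@4: {C} ∪ {T} = {C,T} (union, +1)
FQZ@4: {C,T} ∩ {C} = {C} (intersection, +0)
FLQZ@4: {C} ∪ {T} = {C,T} (union, +1)
WY@4: {T} ∪ {G} = {G,T} (union, +1)
FLQWYZ@4: {C,T} ∩ {G,T} = {T} (intersection, +0)
FZ@5: {A} ∪ {G} = {A,G} (union, +1)
FQZ@5: {A,G} ∪ {C} = {A,C,G} (union, +1)
FLQZ@5: {A,C,G} ∪ {T} = {A,C,G,T} (union, +1)
WY@5: {C} ∩ {C} = {C} (intersection, +0)
FLQWYZ@5: {A,C,G,T} ∩ {C} = {C} (intersection, +0)
per-site changes: [3, 4, 4, 3, 3, 3]; total = 20

A,C,G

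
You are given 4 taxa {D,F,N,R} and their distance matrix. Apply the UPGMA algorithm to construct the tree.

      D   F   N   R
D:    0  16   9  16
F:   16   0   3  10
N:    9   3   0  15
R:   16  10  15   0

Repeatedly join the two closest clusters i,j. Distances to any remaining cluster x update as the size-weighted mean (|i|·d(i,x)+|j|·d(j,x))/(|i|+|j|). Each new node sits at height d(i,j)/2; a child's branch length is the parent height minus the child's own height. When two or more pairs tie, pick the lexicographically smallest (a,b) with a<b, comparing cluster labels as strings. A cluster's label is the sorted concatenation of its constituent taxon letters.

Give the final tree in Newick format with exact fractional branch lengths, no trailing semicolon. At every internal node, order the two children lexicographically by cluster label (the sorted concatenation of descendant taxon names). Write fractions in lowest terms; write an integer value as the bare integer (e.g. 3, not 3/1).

((D:25/4,(F:3/2,N:3/2):19/4):7/12,R:41/6)

iteration 1: select F,N (d=3); attach at lengths (3/2, 3/2); label the merged cluster FN
  updated: d(D,FN)=25/2, d(FN,R)=25/2
iteration 2: select D,FN (d=25/2); attach at lengths (25/4, 19/4); label the merged cluster DFN
  updated: d(DFN,R)=41/3
iteration 3: select DFN,R (d=41/3); attach at lengths (7/12, 41/6); label the merged cluster DFNR
final tree: ((D:25/4,(F:3/2,N:3/2):19/4):7/12,R:41/6)
total length: 257/12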